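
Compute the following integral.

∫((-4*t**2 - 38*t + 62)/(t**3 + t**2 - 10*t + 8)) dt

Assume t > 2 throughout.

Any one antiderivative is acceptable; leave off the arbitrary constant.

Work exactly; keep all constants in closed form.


Answer: -5*log(t - 2) - 4*log(t - 1) + 5*log(t + 4).


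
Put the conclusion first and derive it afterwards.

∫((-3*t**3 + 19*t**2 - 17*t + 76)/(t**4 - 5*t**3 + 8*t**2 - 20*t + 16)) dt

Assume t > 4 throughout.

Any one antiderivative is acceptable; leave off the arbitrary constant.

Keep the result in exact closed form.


The answer is 2*log(t - 4) - 5*log(t - 1) + atan(t/2)/2.
Step 1. Decompose ∫((-3*t**3 + 19*t**2 - 17*t + 76)/(t**4 - 5*t**3 + 8*t**2 - 20*t + 16)) dt by partial fractions, (-3*t**3 + 19*t**2 - 17*t + 76)/(t**4 - 5*t**3 + 8*t**2 - 20*t + 16) = 1/(t**2 + 4) - 5/(t - 1) + 2/(t - 4): now ∫(2/(t - 4)) dt + ∫(-5/(t - 1)) dt + ∫(1/(t**2 + 4)) dt.
Step 2. Evaluate the standard form [assuming t > 4]: now 2*log(t - 4) + ∫(-5/(t - 1)) dt + ∫(1/(t**2 + 4)) dt.
Step 3. Evaluate the standard form [assuming t > 1]: now 2*log(t - 4) - 5*log(t - 1) + ∫(1/(t**2 + 4)) dt.
Step 4. Evaluate the standard form: now 2*log(t - 4) - 5*log(t - 1) + atan(t/2)/2.
Answer: 2*log(t - 4) - 5*log(t - 1) + atan(t/2)/2.


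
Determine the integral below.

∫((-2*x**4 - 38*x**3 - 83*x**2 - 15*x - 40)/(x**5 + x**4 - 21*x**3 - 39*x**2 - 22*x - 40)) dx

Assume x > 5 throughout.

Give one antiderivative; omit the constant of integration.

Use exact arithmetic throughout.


Answer: -5*log(x - 5) + log(x + 2) + 2*log(x + 4) - atan(x).


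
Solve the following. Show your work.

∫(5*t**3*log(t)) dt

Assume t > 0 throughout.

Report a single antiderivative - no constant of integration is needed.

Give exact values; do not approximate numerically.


Step 1. Integrate ∫(5*t**3*log(t)) dt by parts with u = log(t), dv = (5*t**3) dt, so v = 5*t**4/4 [assuming t > 0]: now 5*t**4*log(t)/4 + ∫(-5*t**3/4) dt.
Step 2. Evaluate the standard form: now 5*t**4*log(t)/4 - 5*t**4/16.
Answer: 5*t**4*log(t)/4 - 5*t**4/16.


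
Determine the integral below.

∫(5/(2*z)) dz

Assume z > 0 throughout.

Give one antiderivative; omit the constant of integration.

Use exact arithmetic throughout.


Answer: 5*log(z)/2.


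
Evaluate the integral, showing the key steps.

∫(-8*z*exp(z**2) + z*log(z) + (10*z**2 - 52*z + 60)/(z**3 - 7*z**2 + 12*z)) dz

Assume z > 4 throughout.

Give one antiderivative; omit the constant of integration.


Step 1. Rewrite: now ∫(-8*z*exp(z**2)) dz + ∫(z*log(z)) dz + ∫((10*z**2 - 52*z + 60)/(z**3 - 7*z**2 + 12*z)) dz.
Step 2. Substitute u = z**2, turning ∫(-8*z*exp(z**2)) dz into ∫(-4*exp(u)) du: now ∫(z*log(z)) dz + ∫((10*z**2 - 52*z + 60)/(z**3 - 7*z**2 + 12*z)) dz + ∫(-4*exp(u)) du.
Step 3. Evaluate the standard form: now -4*exp(u) + ∫(z*log(z)) dz + ∫((10*z**2 - 52*z + 60)/(z**3 - 7*z**2 + 12*z)) dz.
Step 4. Substitute back u = z**2: now -4*exp(z**2) + ∫(z*log(z)) dz + ∫((10*z**2 - 52*z + 60)/(z**3 - 7*z**2 + 12*z)) dz.
Step 5. Decompose ∫((10*z**2 - 52*z + 60)/(z**3 - 7*z**2 + 12*z)) dz by partial fractions, (10*z**2 - 52*z + 60)/(z**3 - 7*z**2 + 12*z) = 2/(z - 3) + 3/(z - 4) + 5/z: now -4*exp(z**2) + ∫(5/z) dz + ∫(z*log(z)) dz + ∫(3/(z - 4)) dz + ∫(2/(z - 3)) dz.
Step 6. Evaluate the standard form [assuming z > 0]: now -4*exp(z**2) + 5*log(z) + ∫(z*log(z)) dz + ∫(3/(z - 4)) dz + ∫(2/(z - 3)) dz.
Step 7. Evaluate the standard form [assuming z > 4]: now -4*exp(z**2) + 5*log(z) + 3*log(z - 4) + ∫(z*log(z)) dz + ∫(2/(z - 3)) dz.
Step 8. Evaluate the standard form [assuming z > 3]: now -4*exp(z**2) + 5*log(z) + 3*log(z - 4) + 2*log(z - 3) + ∫(z*log(z)) dz.
Step 9. Integrate ∫(z*log(z)) dz by parts with u = log(z), dv = (z) dz, so v = z**2/2 [assuming z > 0]: now z**2*log(z)/2 - 4*exp(z**2) + 5*log(z) + 3*log(z - 4) + 2*log(z - 3) + ∫(-z/2) dz.
Step 10. Evaluate the standard form: now z**2*log(z)/2 - z**2/4 - 4*exp(z**2) + 5*log(z) + 3*log(z - 4) + 2*log(z - 3).
Answer: z**2*log(z)/2 - z**2/4 - 4*exp(z**2) + 5*log(z) + 3*log(z - 4) + 2*log(z - 3).


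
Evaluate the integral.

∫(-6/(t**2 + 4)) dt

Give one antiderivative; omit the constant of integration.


Answer: -3*atan(t/2).


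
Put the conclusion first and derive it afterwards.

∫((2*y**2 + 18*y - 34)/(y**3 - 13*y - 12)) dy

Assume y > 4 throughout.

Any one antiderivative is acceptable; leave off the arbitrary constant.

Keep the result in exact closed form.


The answer is 2*log(y - 4) + 5*log(y + 1) - 5*log(y + 3).
Step 1. Decompose ∫((2*y**2 + 18*y - 34)/(y**3 - 13*y - 12)) dy by partial fractions, (2*y**2 + 18*y - 34)/(y**3 - 13*y - 12) = -5/(y + 3) + 5/(y + 1) + 2/(y - 4): now ∫(2/(y - 4)) dy + ∫(5/(y + 1)) dy + ∫(-5/(y + 3)) dy.
Step 2. Evaluate the standard form [assuming y > -1]: now 5*log(y + 1) + ∫(2/(y - 4)) dy + ∫(-5/(y + 3)) dy.
Step 3. Evaluate the standard form [assuming y > -3]: now 5*log(y + 1) - 5*log(y + 3) + ∫(2/(y - 4)) dy.
Step 4. Evaluate the standard form [assuming y > 4]: now 2*log(y - 4) + 5*log(y + 1) - 5*log(y + 3).
Answer: 2*log(y - 4) + 5*log(y + 1) - 5*log(y + 3).


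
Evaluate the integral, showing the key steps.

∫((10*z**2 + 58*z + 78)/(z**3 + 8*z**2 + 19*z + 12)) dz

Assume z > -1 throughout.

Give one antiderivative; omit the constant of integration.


Step 1. Decompose ∫((10*z**2 + 58*z + 78)/(z**3 + 8*z**2 + 19*z + 12)) dz by partial fractions, (10*z**2 + 58*z + 78)/(z**3 + 8*z**2 + 19*z + 12) = 2/(z + 4) + 3/(z + 3) + 5/(z + 1): now ∫(5/(z + 1)) dz + ∫(3/(z + 3)) dz + ∫(2/(z + 4)) dz.
Step 2. Evaluate the standard form [assuming z > -4]: now 2*log(z + 4) + ∫(5/(z + 1)) dz + ∫(3/(z + 3)) dz.
Step 3. Evaluate the standard form [assuming z > -1]: now 5*log(z + 1) + 2*log(z + 4) + ∫(3/(z + 3)) dz.
Step 4. Evaluate the standard form [assuming z > -3]: now 5*log(z + 1) + 3*log(z + 3) + 2*log(z + 4).
Answer: 5*log(z + 1) + 3*log(z + 3) + 2*log(z + 4).


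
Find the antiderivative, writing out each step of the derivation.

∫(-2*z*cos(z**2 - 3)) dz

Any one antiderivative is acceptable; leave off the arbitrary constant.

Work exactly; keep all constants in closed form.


Step 1. Substitute u = z**2 - 3, turning ∫(-2*z*cos(z**2 - 3)) dz into ∫(-cos(u)) du: now ∫(-cos(u)) du.
Step 2. Evaluate the standard form: now -sin(u).
Step 3. Substitute back u = z**2 - 3: now -sin(z**2 - 3).
Answer: -sin(z**2 - 3).


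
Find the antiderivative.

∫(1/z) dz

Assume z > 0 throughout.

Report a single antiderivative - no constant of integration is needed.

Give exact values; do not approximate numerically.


Answer: log(z).


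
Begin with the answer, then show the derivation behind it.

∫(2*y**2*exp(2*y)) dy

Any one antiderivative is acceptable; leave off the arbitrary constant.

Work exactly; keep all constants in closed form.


The answer is y**2*exp(2*y) - y*exp(2*y) + exp(2*y)/2.
Step 1. Integrate ∫(2*y**2*exp(2*y)) dy by parts with u = y**2, dv = (2*exp(2*y)) dy, so v = exp(2*y): now y**2*exp(2*y) + ∫(-2*y*exp(2*y)) dy.
Step 2. Integrate ∫(-2*y*exp(2*y)) dy by parts with u = y, dv = (-2*exp(2*y)) dy, so v = -exp(2*y): now y**2*exp(2*y) - y*exp(2*y) + ∫(exp(2*y)) dy.
Step 3. Evaluate the standard form: now y**2*exp(2*y) - y*exp(2*y) + exp(2*y)/2.
Answer: y**2*exp(2*y) - y*exp(2*y) + exp(2*y)/2.


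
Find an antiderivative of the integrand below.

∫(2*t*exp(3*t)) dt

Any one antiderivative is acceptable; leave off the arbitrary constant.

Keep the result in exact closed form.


Answer: 2*t*exp(3*t)/3 - 2*exp(3*t)/9.


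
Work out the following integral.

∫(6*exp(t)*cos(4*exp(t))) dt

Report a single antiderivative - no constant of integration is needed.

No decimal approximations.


Answer: 3*sin(4*exp(t))/2.


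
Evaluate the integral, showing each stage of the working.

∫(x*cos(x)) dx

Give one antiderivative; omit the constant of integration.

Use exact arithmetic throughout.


Step 1. Integrate ∫(x*cos(x)) dx by parts with u = x, dv = (cos(x)) dx, so v = sin(x): now x*sin(x) + ∫(-sin(x)) dx.
Step 2. Evaluate the standard form: now x*sin(x) + cos(x).
Answer: x*sin(x) + cos(x).


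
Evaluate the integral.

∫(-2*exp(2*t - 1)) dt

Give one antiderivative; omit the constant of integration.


Answer: -exp(2*t - 1).


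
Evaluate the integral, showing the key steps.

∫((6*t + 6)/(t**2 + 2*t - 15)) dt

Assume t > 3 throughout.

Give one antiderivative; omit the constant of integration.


Step 1. Decompose ∫((6*t + 6)/(t**2 + 2*t - 15)) dt by partial fractions, (6*t + 6)/(t**2 + 2*t - 15) = 3/(t + 5) + 3/(t - 3): now ∫(3/(t - 3)) dt + ∫(3/(t + 5)) dt.
Step 2. Evaluate the standard form [assuming t > 3]: now 3*log(t - 3) + ∫(3/(t + 5)) dt.
Step 3. Evaluate the standard form [assuming t > -5]: now 3*log(t - 3) + 3*log(t + 5).
Answer: 3*log(t - 3) + 3*log(t + 5).


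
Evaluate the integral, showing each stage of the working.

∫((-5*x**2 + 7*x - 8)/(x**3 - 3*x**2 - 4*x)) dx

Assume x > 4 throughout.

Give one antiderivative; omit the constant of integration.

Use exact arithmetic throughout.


Step 1. Decompose ∫((-5*x**2 + 7*x - 8)/(x**3 - 3*x**2 - 4*x)) dx by partial fractions, (-5*x**2 + 7*x - 8)/(x**3 - 3*x**2 - 4*x) = -4/(x + 1) - 3/(x - 4) + 2/x: now ∫(2/x) dx + ∫(-3/(x - 4)) dx + ∫(-4/(x + 1)) dx.
Step 2. Evaluate the standard form [assuming x > 0]: now 2*log(x) + ∫(-3/(x - 4)) dx + ∫(-4/(x + 1)) dx.
Step 3. Evaluate the standard form [assuming x > 4]: now 2*log(x) - 3*log(x - 4) + ∫(-4/(x + 1)) dx.
Step 4. Evaluate the standard form [assuming x > -1]: now 2*log(x) - 3*log(x - 4) - 4*log(x + 1).
Answer: 2*log(x) - 3*log(x - 4) - 4*log(x + 1).


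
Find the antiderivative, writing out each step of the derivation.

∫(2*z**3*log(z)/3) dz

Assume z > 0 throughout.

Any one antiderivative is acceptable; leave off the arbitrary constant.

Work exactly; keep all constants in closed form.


Step 1. Integrate ∫(2*z**3*log(z)/3) dz by parts with u = log(z), dv = (2*z**3/3) dz, so v = z**4/6 [assuming z > 0]: now z**4*log(z)/6 + ∫(-z**3/6) dz.
Step 2. Evaluate the standard form: now z**4*log(z)/6 - z**4/24.
Answer: z**4*log(z)/6 - z**4/24.


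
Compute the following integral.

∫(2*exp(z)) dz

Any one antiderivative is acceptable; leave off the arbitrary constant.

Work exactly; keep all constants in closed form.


Answer: 2*exp(z).


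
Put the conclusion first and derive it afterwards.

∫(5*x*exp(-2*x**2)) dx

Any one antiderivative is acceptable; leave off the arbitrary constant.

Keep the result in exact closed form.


The answer is -5*exp(-2*x**2)/4.
Step 1. Substitute u = x**2, turning ∫(5*x*exp(-2*x**2)) dx into ∫(5*exp(-2*u)/2) du: now ∫(5*exp(-2*u)/2) du.
Step 2. Evaluate the standard form: now -5*exp(-2*u)/4.
Step 3. Substitute back u = x**2: now -5*exp(-2*x**2)/4.
Answer: -5*exp(-2*x**2)/4.


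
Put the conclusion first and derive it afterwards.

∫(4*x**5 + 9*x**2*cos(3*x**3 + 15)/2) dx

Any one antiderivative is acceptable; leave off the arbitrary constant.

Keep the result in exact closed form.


The answer is 2*x**6/3 + sin(3*x**3 + 15)/2.
Step 1. Rewrite: now ∫(4*x**5) dx + ∫(9*x**2*cos(3*x**3 + 15)/2) dx.
Step 2. Substitute u = x**3 + 5, turning ∫(9*x**2*cos(3*x**3 + 15)/2) dx into ∫(3*cos(3*u)/2) du: now ∫(4*x**5) dx + ∫(3*cos(3*u)/2) du.
Step 3. Evaluate the standard form: now sin(3*u)/2 + ∫(4*x**5) dx.
Step 4. Substitute back u = x**3 + 5: now sin(3*x**3 + 15)/2 + ∫(4*x**5) dx.
Step 5. Evaluate the standard form: now 2*x**6/3 + sin(3*x**3 + 15)/2.
Answer: 2*x**6/3 + sin(3*x**3 + 15)/2.


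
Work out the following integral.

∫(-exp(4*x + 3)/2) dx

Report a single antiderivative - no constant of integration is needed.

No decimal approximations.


Answer: -exp(4*x + 3)/8.


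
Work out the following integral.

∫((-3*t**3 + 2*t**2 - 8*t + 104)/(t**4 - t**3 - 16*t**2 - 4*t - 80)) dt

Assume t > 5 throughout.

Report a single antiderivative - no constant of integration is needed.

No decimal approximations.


Answer: -log(t - 5) - 2*log(t + 4) - 2*atan(t/2).


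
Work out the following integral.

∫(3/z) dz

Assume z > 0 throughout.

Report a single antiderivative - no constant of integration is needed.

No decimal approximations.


Answer: 3*log(z).


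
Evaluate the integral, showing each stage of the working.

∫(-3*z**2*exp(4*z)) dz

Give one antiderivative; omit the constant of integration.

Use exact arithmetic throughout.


Step 1. Integrate ∫(-3*z**2*exp(4*z)) dz by parts with u = z**2, dv = (-3*exp(4*z)) dz, so v = -3*exp(4*z)/4: now -3*z**2*exp(4*z)/4 + ∫(3*z*exp(4*z)/2) dz.
Step 2. Integrate ∫(3*z*exp(4*z)/2) dz by parts with u = z, dv = (3*exp(4*z)/2) dz, so v = 3*exp(4*z)/8: now -3*z**2*exp(4*z)/4 + 3*z*exp(4*z)/8 + ∫(-3*exp(4*z)/8) dz.
Step 3. Evaluate the standard form: now -3*z**2*exp(4*z)/4 + 3*z*exp(4*z)/8 - 3*exp(4*z)/32.
Answer: -3*z**2*exp(4*z)/4 + 3*z*exp(4*z)/8 - 3*exp(4*z)/32.


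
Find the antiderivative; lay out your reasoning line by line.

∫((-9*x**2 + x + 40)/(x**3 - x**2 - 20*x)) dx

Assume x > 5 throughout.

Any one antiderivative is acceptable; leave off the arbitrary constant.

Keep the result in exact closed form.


Step 1. Decompose ∫((-9*x**2 + x + 40)/(x**3 - x**2 - 20*x)) dx by partial fractions, (-9*x**2 + x + 40)/(x**3 - x**2 - 20*x) = -3/(x + 4) - 4/(x - 5) - 2/x: now ∫(-2/x) dx + ∫(-4/(x - 5)) dx + ∫(-3/(x + 4)) dx.
Step 2. Evaluate the standard form [assuming x > 0]: now -2*log(x) + ∫(-4/(x - 5)) dx + ∫(-3/(x + 4)) dx.
Step 3. Evaluate the standard form [assuming x > 5]: now -2*log(x) - 4*log(x - 5) + ∫(-3/(x + 4)) dx.
Step 4. Evaluate the standard form [assuming x > -4]: now -2*log(x) - 4*log(x - 5) - 3*log(x + 4).
Answer: -2*log(x) - 4*log(x - 5) - 3*log(x + 4).


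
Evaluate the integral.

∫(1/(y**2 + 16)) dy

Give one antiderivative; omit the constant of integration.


Answer: atan(y/4)/4.


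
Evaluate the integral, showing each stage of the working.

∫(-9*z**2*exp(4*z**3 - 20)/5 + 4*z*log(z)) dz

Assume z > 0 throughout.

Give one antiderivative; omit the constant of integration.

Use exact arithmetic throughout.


Step 1. Rewrite: now ∫(4*z*log(z)) dz + ∫(-9*z**2*exp(4*z**3 - 20)/5) dz.
Step 2. Substitute u = z**3 - 5, turning ∫(-9*z**2*exp(4*z**3 - 20)/5) dz into ∫(-3*exp(4*u)/5) du: now ∫(4*z*log(z)) dz + ∫(-3*exp(4*u)/5) du.
Step 3. Evaluate the standard form: now -3*exp(4*u)/20 + ∫(4*z*log(z)) dz.
Step 4. Substitute back u = z**3 - 5: now -3*exp(4*z**3 - 20)/20 + ∫(4*z*log(z)) dz.
Step 5. Integrate ∫(4*z*log(z)) dz by parts with u = log(z), dv = (4*z) dz, so v = 2*z**2 [assuming z > 0]: now 2*z**2*log(z) - 3*exp(4*z**3 - 20)/20 + ∫(-2*z) dz.
Step 6. Evaluate the standard form: now 2*z**2*log(z) - z**2 - 3*exp(4*z**3 - 20)/20.
Answer: 2*z**2*log(z) - z**2 - 3*exp(4*z**3 - 20)/20.


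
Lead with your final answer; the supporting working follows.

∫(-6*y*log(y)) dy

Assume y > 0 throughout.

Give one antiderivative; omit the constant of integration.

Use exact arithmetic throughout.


The answer is -3*y**2*log(y) + 3*y**2/2.
Step 1. Integrate ∫(-6*y*log(y)) dy by parts with u = log(y), dv = (-6*y) dy, so v = -3*y**2 [assuming y > 0]: now -3*y**2*log(y) + ∫(3*y) dy.
Step 2. Evaluate the standard form: now -3*y**2*log(y) + 3*y**2/2.
Answer: -3*y**2*log(y) + 3*y**2/2.


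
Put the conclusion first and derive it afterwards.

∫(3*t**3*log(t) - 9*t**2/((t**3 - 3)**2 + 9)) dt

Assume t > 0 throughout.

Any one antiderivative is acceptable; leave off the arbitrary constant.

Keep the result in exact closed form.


The answer is 3*t**4*log(t)/4 - 3*t**4/16 - atan(t**3/3 - 1).
Step 1. Rewrite: now ∫(-9*t**2/((t**3 - 3)**2 + 9)) dt + ∫(3*t**3*log(t)) dt.
Step 2. Integrate ∫(3*t**3*log(t)) dt by parts with u = log(t), dv = (3*t**3) dt, so v = 3*t**4/4 [assuming t > 0]: now 3*t**4*log(t)/4 + ∫(-3*t**3/4) dt + ∫(-9*t**2/((t**3 - 3)**2 + 9)) dt.
Step 3. Evaluate the standard form: now 3*t**4*log(t)/4 - 3*t**4/16 + ∫(-9*t**2/((t**3 - 3)**2 + 9)) dt.
Step 4. Substitute u = t**3 - 3, turning ∫(-9*t**2/((t**3 - 3)**2 + 9)) dt into ∫(-3/(u**2 + 9)) du: now 3*t**4*log(t)/4 - 3*t**4/16 + ∫(-3/(u**2 + 9)) du.
Step 5. Evaluate the standard form: now 3*t**4*log(t)/4 - 3*t**4/16 - atan(u/3).
Step 6. Substitute back u = t**3 - 3: now 3*t**4*log(t)/4 - 3*t**4/16 - atan(t**3/3 - 1).
Answer: 3*t**4*log(t)/4 - 3*t**4/16 - atan(t**3/3 - 1).


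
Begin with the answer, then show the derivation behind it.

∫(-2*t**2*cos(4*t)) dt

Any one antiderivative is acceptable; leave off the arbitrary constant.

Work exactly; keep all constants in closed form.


The answer is -t**2*sin(4*t)/2 - t*cos(4*t)/4 + sin(4*t)/16.
Step 1. Integrate ∫(-2*t**2*cos(4*t)) dt by parts with u = t**2, dv = (-2*cos(4*t)) dt, so v = -sin(4*t)/2: now -t**2*sin(4*t)/2 + ∫(t*sin(4*t)) dt.
Step 2. Integrate ∫(t*sin(4*t)) dt by parts with u = t, dv = (sin(4*t)) dt, so v = -cos(4*t)/4: now -t**2*sin(4*t)/2 - t*cos(4*t)/4 + ∫(cos(4*t)/4) dt.
Step 3. Evaluate the standard form: now -t**2*sin(4*t)/2 - t*cos(4*t)/4 + sin(4*t)/16.
Answer: -t**2*sin(4*t)/2 - t*cos(4*t)/4 + sin(4*t)/16.


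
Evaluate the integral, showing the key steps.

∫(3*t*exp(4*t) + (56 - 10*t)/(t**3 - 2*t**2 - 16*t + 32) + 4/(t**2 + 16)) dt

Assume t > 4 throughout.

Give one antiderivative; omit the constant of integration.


Step 1. Rewrite: now ∫(3*t*exp(4*t)) dt + ∫((56 - 10*t)/(t**3 - 2*t**2 - 16*t + 32)) dt + ∫(4/(t**2 + 16)) dt.
Step 2. Integrate ∫(3*t*exp(4*t)) dt by parts with u = t, dv = (3*exp(4*t)) dt, so v = 3*exp(4*t)/4: now 3*t*exp(4*t)/4 + ∫((56 - 10*t)/(t**3 - 2*t**2 - 16*t + 32)) dt + ∫(4/(t**2 + 16)) dt + ∫(-3*exp(4*t)/4) dt.
Step 3. Evaluate the standard form: now 3*t*exp(4*t)/4 - 3*exp(4*t)/16 + ∫((56 - 10*t)/(t**3 - 2*t**2 - 16*t + 32)) dt + ∫(4/(t**2 + 16)) dt.
Step 4. Decompose ∫((56 - 10*t)/(t**3 - 2*t**2 - 16*t + 32)) dt by partial fractions, (56 - 10*t)/(t**3 - 2*t**2 - 16*t + 32) = 2/(t + 4) - 3/(t - 2) + 1/(t - 4): now 3*t*exp(4*t)/4 - 3*exp(4*t)/16 + ∫(1/(t - 4)) dt + ∫(-3/(t - 2)) dt + ∫(2/(t + 4)) dt + ∫(4/(t**2 + 16)) dt.
Step 5. Evaluate the standard form [assuming t > 2]: now 3*t*exp(4*t)/4 - 3*exp(4*t)/16 - 3*log(t - 2) + ∫(1/(t - 4)) dt + ∫(2/(t + 4)) dt + ∫(4/(t**2 + 16)) dt.
Step 6. Evaluate the standard form [assuming t > 4]: now 3*t*exp(4*t)/4 - 3*exp(4*t)/16 + log(t - 4) - 3*log(t - 2) + ∫(2/(t + 4)) dt + ∫(4/(t**2 + 16)) dt.
Step 7. Evaluate the standard form [assuming t > -4]: now 3*t*exp(4*t)/4 - 3*exp(4*t)/16 + log(t - 4) - 3*log(t - 2) + 2*log(t + 4) + ∫(4/(t**2 + 16)) dt.
Step 8. Evaluate the standard form: now 3*t*exp(4*t)/4 - 3*exp(4*t)/16 + log(t - 4) - 3*log(t - 2) + 2*log(t + 4) + atan(t/4).
Answer: 3*t*exp(4*t)/4 - 3*exp(4*t)/16 + log(t - 4) - 3*log(t - 2) + 2*log(t + 4) + atan(t/4).


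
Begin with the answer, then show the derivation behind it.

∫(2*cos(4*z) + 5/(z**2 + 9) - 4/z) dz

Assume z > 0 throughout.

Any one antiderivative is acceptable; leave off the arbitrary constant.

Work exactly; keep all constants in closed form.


The answer is -4*log(z) + sin(4*z)/2 + 5*atan(z/3)/3.
Step 1. Rewrite: now ∫(-4/z) dz + ∫(5/(z**2 + 9)) dz + ∫(2*cos(4*z)) dz.
Step 2. Evaluate the standard form [assuming z > 0]: now -4*log(z) + ∫(5/(z**2 + 9)) dz + ∫(2*cos(4*z)) dz.
Step 3. Evaluate the standard form: now -4*log(z) + sin(4*z)/2 + ∫(5/(z**2 + 9)) dz.
Step 4. Evaluate the standard form: now -4*log(z) + sin(4*z)/2 + 5*atan(z/3)/3.
Answer: -4*log(z) + sin(4*z)/2 + 5*atan(z/3)/3.


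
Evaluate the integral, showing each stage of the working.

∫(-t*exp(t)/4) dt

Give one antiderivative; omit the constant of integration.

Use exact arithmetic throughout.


Step 1. Integrate ∫(-t*exp(t)/4) dt by parts with u = t, dv = (-exp(t)/4) dt, so v = -exp(t)/4: now -t*exp(t)/4 + ∫(exp(t)/4) dt.
Step 2. Evaluate the standard form: now -t*exp(t)/4 + exp(t)/4.
Answer: -t*exp(t)/4 + exp(t)/4.


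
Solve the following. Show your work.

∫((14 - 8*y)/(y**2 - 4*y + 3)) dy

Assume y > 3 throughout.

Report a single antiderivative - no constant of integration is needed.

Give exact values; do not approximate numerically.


Step 1. Decompose ∫((14 - 8*y)/(y**2 - 4*y + 3)) dy by partial fractions, (14 - 8*y)/(y**2 - 4*y + 3) = -3/(y - 1) - 5/(y - 3): now ∫(-5/(y - 3)) dy + ∫(-3/(y - 1)) dy.
Step 2. Evaluate the standard form [assuming y > 1]: now -3*log(y - 1) + ∫(-5/(y - 3)) dy.
Step 3. Evaluate the standard form [assuming y > 3]: now -5*log(y - 3) - 3*log(y - 1).
Answer: -5*log(y - 3) - 3*log(y - 1).


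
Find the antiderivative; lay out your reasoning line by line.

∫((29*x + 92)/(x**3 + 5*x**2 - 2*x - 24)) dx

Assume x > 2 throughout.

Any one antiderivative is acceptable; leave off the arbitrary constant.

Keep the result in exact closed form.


Step 1. Decompose ∫((29*x + 92)/(x**3 + 5*x**2 - 2*x - 24)) dx by partial fractions, (29*x + 92)/(x**3 + 5*x**2 - 2*x - 24) = -4/(x + 4) - 1/(x + 3) + 5/(x - 2): now ∫(5/(x - 2)) dx + ∫(-1/(x + 3)) dx + ∫(-4/(x + 4)) dx.
Step 2. Evaluate the standard form [assuming x > -4]: now -4*log(x + 4) + ∫(5/(x - 2)) dx + ∫(-1/(x + 3)) dx.
Step 3. Evaluate the standard form [assuming x > 2]: now 5*log(x - 2) - 4*log(x + 4) + ∫(-1/(x + 3)) dx.
Step 4. Evaluate the standard form [assuming x > -3]: now 5*log(x - 2) - log(x + 3) - 4*log(x + 4).
Answer: 5*log(x - 2) - log(x + 3) - 4*log(x + 4).


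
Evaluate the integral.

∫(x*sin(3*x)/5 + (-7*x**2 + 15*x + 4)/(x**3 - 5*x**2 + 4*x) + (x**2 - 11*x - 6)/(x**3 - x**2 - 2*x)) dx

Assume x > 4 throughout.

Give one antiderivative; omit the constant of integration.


Answer: -x*cos(3*x)/15 + 4*log(x) - 4*log(x - 4) - 4*log(x - 2) - 4*log(x - 1) + 2*log(x + 1) + sin(3*x)/45.


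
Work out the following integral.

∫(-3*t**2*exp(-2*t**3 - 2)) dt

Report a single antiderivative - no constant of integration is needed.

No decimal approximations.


Answer: exp(-2*t**3 - 2)/2.


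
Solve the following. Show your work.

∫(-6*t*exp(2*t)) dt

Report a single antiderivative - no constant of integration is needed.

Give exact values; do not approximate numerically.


Step 1. Integrate ∫(-6*t*exp(2*t)) dt by parts with u = t, dv = (-6*exp(2*t)) dt, so v = -3*exp(2*t): now -3*t*exp(2*t) + ∫(3*exp(2*t)) dt.
Step 2. Evaluate the standard form: now -3*t*exp(2*t) + 3*exp(2*t)/2.
Answer: -3*t*exp(2*t) + 3*exp(2*t)/2.


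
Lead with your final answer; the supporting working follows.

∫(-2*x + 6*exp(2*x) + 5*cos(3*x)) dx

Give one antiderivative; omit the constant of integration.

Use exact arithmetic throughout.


The answer is -x**2 + 3*exp(2*x) + 5*sin(3*x)/3.
Step 1. Rewrite: now ∫(-2*x) dx + ∫(6*exp(2*x)) dx + ∫(5*cos(3*x)) dx.
Step 2. Evaluate the standard form: now -x**2 + ∫(6*exp(2*x)) dx + ∫(5*cos(3*x)) dx.
Step 3. Evaluate the standard form: now -x**2 + 5*sin(3*x)/3 + ∫(6*exp(2*x)) dx.
Step 4. Evaluate the standard form: now -x**2 + 3*exp(2*x) + 5*sin(3*x)/3.
Answer: -x**2 + 3*exp(2*x) + 5*sin(3*x)/3.


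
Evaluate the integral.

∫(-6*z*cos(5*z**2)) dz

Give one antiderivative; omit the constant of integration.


Answer: -3*sin(5*z**2)/5.


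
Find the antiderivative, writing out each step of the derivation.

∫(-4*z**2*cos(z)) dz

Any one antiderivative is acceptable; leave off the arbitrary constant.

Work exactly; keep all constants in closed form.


Step 1. Integrate ∫(-4*z**2*cos(z)) dz by parts with u = z**2, dv = (-4*cos(z)) dz, so v = -4*sin(z): now -4*z**2*sin(z) + ∫(8*z*sin(z)) dz.
Step 2. Integrate ∫(8*z*sin(z)) dz by parts with u = z, dv = (8*sin(z)) dz, so v = -8*cos(z): now -4*z**2*sin(z) - 8*z*cos(z) + ∫(8*cos(z)) dz.
Step 3. Evaluate the standard form: now -4*z**2*sin(z) - 8*z*cos(z) + 8*sin(z).
Answer: -4*z**2*sin(z) - 8*z*cos(z) + 8*sin(z).


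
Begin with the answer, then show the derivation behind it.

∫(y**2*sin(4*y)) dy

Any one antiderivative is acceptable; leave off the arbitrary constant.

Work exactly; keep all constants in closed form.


The answer is -y**2*cos(4*y)/4 + y*sin(4*y)/8 + cos(4*y)/32.
Step 1. Integrate ∫(y**2*sin(4*y)) dy by parts with u = y**2, dv = (sin(4*y)) dy, so v = -cos(4*y)/4: now -y**2*cos(4*y)/4 + ∫(y*cos(4*y)/2) dy.
Step 2. Integrate ∫(y*cos(4*y)/2) dy by parts with u = y, dv = (cos(4*y)/2) dy, so v = sin(4*y)/8: now -y**2*cos(4*y)/4 + y*sin(4*y)/8 + ∫(-sin(4*y)/8) dy.
Step 3. Evaluate the standard form: now -y**2*cos(4*y)/4 + y*sin(4*y)/8 + cos(4*y)/32.
Answer: -y**2*cos(4*y)/4 + y*sin(4*y)/8 + cos(4*y)/32.


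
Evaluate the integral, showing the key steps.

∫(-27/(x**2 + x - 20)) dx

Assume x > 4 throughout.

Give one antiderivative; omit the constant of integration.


Step 1. Decompose ∫(-27/(x**2 + x - 20)) dx by partial fractions, -27/(x**2 + x - 20) = 3/(x + 5) - 3/(x - 4): now ∫(-3/(x - 4)) dx + ∫(3/(x + 5)) dx.
Step 2. Evaluate the standard form [assuming x > -5]: now 3*log(x + 5) + ∫(-3/(x - 4)) dx.
Step 3. Evaluate the standard form [assuming x > 4]: now -3*log(x - 4) + 3*log(x + 5).
Answer: -3*log(x - 4) + 3*log(x + 5).


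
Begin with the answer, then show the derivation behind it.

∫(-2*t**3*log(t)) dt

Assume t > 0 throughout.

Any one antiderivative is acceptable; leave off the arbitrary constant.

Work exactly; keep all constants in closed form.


The answer is -t**4*log(t)/2 + t**4/8.
Step 1. Integrate ∫(-2*t**3*log(t)) dt by parts with u = log(t), dv = (-2*t**3) dt, so v = -t**4/2 [assuming t > 0]: now -t**4*log(t)/2 + ∫(t**3/2) dt.
Step 2. Evaluate the standard form: now -t**4*log(t)/2 + t**4/8.
Answer: -t**4*log(t)/2 + t**4/8.


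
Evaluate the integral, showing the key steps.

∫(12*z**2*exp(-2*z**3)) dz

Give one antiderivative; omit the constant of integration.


Step 1. Substitute u = z**3, turning ∫(12*z**2*exp(-2*z**3)) dz into ∫(4*exp(-2*u)) du: now ∫(4*exp(-2*u)) du.
Step 2. Evaluate the standard form: now -2*exp(-2*u).
Step 3. Substitute back u = z**3: now -2*exp(-2*z**3).
Answer: -2*exp(-2*z**3).


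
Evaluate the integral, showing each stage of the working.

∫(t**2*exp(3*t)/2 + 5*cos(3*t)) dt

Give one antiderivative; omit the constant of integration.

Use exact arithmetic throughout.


Step 1. Rewrite: now ∫(t**2*exp(3*t)/2) dt + ∫(5*cos(3*t)) dt.
Step 2. Integrate ∫(t**2*exp(3*t)/2) dt by parts with u = t**2, dv = (exp(3*t)/2) dt, so v = exp(3*t)/6: now t**2*exp(3*t)/6 + ∫(-t*exp(3*t)/3) dt + ∫(5*cos(3*t)) dt.
Step 3. Integrate ∫(-t*exp(3*t)/3) dt by parts with u = t, dv = (-exp(3*t)/3) dt, so v = -exp(3*t)/9: now t**2*exp(3*t)/6 - t*exp(3*t)/9 + ∫(exp(3*t)/9) dt + ∫(5*cos(3*t)) dt.
Step 4. Evaluate the standard form: now t**2*exp(3*t)/6 - t*exp(3*t)/9 + exp(3*t)/27 + ∫(5*cos(3*t)) dt.
Step 5. Evaluate the standard form: now t**2*exp(3*t)/6 - t*exp(3*t)/9 + exp(3*t)/27 + 5*sin(3*t)/3.
Answer: t**2*exp(3*t)/6 - t*exp(3*t)/9 + exp(3*t)/27 + 5*sin(3*t)/3.


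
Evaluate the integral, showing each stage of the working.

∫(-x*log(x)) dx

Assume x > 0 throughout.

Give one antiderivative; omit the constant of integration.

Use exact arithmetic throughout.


Step 1. Integrate ∫(-x*log(x)) dx by parts with u = log(x), dv = (-x) dx, so v = -x**2/2 [assuming x > 0]: now -x**2*log(x)/2 + ∫(x/2) dx.
Step 2. Evaluate the standard form: now -x**2*log(x)/2 + x**2/4.
Answer: -x**2*log(x)/2 + x**2/4.


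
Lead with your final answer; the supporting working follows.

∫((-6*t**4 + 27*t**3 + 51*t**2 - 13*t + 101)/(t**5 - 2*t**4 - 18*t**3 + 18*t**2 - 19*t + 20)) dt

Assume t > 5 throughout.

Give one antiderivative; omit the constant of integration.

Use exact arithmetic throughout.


The answer is log(t - 5) - 4*log(t - 1) - 3*log(t + 4) + 2*atan(t).
Step 1. Decompose ∫((-6*t**4 + 27*t**3 + 51*t**2 - 13*t + 101)/(t**5 - 2*t**4 - 18*t**3 + 18*t**2 - 19*t + 20)) dt by partial fractions, (-6*t**4 + 27*t**3 + 51*t**2 - 13*t + 101)/(t**5 - 2*t**4 - 18*t**3 + 18*t**2 - 19*t + 20) = 2/(t**2 + 1) - 3/(t + 4) - 4/(t - 1) + 1/(t - 5): now ∫(1/(t - 5)) dt + ∫(-4/(t - 1)) dt + ∫(-3/(t + 4)) dt + ∫(2/(t**2 + 1)) dt.
Step 2. Evaluate the standard form [assuming t > 5]: now log(t - 5) + ∫(-4/(t - 1)) dt + ∫(-3/(t + 4)) dt + ∫(2/(t**2 + 1)) dt.
Step 3. Evaluate the standard form [assuming t > 1]: now log(t - 5) - 4*log(t - 1) + ∫(-3/(t + 4)) dt + ∫(2/(t**2 + 1)) dt.
Step 4. Evaluate the standard form [assuming t > -4]: now log(t - 5) - 4*log(t - 1) - 3*log(t + 4) + ∫(2/(t**2 + 1)) dt.
Step 5. Evaluate the standard form: now log(t - 5) - 4*log(t - 1) - 3*log(t + 4) + 2*atan(t).
Answer: log(t - 5) - 4*log(t - 1) - 3*log(t + 4) + 2*atan(t).


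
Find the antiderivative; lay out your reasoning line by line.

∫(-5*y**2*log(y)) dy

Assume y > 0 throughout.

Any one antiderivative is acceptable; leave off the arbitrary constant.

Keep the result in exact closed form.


Step 1. Integrate ∫(-5*y**2*log(y)) dy by parts with u = log(y), dv = (-5*y**2) dy, so v = -5*y**3/3 [assuming y > 0]: now -5*y**3*log(y)/3 + ∫(5*y**2/3) dy.
Step 2. Evaluate the standard form: now -5*y**3*log(y)/3 + 5*y**3/9.
Answer: -5*y**3*log(y)/3 + 5*y**3/9.


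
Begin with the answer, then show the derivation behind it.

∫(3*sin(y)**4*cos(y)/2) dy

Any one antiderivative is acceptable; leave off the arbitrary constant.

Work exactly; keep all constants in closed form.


The answer is 3*sin(y)**5/10.
Step 1. Substitute u = sin(y), turning ∫(3*sin(y)**4*cos(y)/2) dy into ∫(3*u**4/2) du: now ∫(3*u**4/2) du.
Step 2. Evaluate the standard form: now 3*u**5/10.
Step 3. Substitute back u = sin(y): now 3*sin(y)**5/10.
Answer: 3*sin(y)**5/10.


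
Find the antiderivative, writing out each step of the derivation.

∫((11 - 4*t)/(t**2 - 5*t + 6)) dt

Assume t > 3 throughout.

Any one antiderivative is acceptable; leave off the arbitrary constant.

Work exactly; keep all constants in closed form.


Step 1. Decompose ∫((11 - 4*t)/(t**2 - 5*t + 6)) dt by partial fractions, (11 - 4*t)/(t**2 - 5*t + 6) = -3/(t - 2) - 1/(t - 3): now ∫(-1/(t - 3)) dt + ∫(-3/(t - 2)) dt.
Step 2. Evaluate the standard form [assuming t > 3]: now -log(t - 3) + ∫(-3/(t - 2)) dt.
Step 3. Evaluate the standard form [assuming t > 2]: now -log(t - 3) - 3*log(t - 2).
Answer: -log(t - 3) - 3*log(t - 2).


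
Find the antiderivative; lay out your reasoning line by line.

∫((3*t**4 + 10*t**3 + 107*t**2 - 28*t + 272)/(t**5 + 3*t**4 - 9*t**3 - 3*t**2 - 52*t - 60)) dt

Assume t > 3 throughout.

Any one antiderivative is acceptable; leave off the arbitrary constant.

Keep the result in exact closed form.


Step 1. Decompose ∫((3*t**4 + 10*t**3 + 107*t**2 - 28*t + 272)/(t**5 + 3*t**4 - 9*t**3 - 3*t**2 - 52*t - 60)) dt by partial fractions, (3*t**4 + 10*t**3 + 107*t**2 - 28*t + 272)/(t**5 + 3*t**4 - 9*t**3 - 3*t**2 - 52*t - 60) = 4/(t**2 + 4) + 4/(t + 5) - 5/(t + 1) + 4/(t - 3): now ∫(4/(t - 3)) dt + ∫(-5/(t + 1)) dt + ∫(4/(t + 5)) dt + ∫(4/(t**2 + 4)) dt.
Step 2. Evaluate the standard form [assuming t > -5]: now 4*log(t + 5) + ∫(4/(t - 3)) dt + ∫(-5/(t + 1)) dt + ∫(4/(t**2 + 4)) dt.
Step 3. Evaluate the standard form [assuming t > -1]: now -5*log(t + 1) + 4*log(t + 5) + ∫(4/(t - 3)) dt + ∫(4/(t**2 + 4)) dt.
Step 4. Evaluate the standard form [assuming t > 3]: now 4*log(t - 3) - 5*log(t + 1) + 4*log(t + 5) + ∫(4/(t**2 + 4)) dt.
Step 5. Evaluate the standard form: now 4*log(t - 3) - 5*log(t + 1) + 4*log(t + 5) + 2*atan(t/2).
Answer: 4*log(t - 3) - 5*log(t + 1) + 4*log(t + 5) + 2*atan(t/2).


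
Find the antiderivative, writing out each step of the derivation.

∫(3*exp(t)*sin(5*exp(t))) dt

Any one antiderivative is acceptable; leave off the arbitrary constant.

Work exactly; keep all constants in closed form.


Step 1. Substitute u = exp(t), turning ∫(3*exp(t)*sin(5*exp(t))) dt into ∫(3*sin(5*u)) du: now ∫(3*sin(5*u)) du.
Step 2. Evaluate the standard form: now -3*cos(5*u)/5.
Step 3. Substitute back u = exp(t): now -3*cos(5*exp(t))/5.
Answer: -3*cos(5*exp(t))/5.


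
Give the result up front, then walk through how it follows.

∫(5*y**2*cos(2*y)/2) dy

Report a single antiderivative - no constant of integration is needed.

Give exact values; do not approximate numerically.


The answer is 5*y**2*sin(2*y)/4 + 5*y*cos(2*y)/4 - 5*sin(2*y)/8.
Step 1. Integrate ∫(5*y**2*cos(2*y)/2) dy by parts with u = y**2, dv = (5*cos(2*y)/2) dy, so v = 5*sin(2*y)/4: now 5*y**2*sin(2*y)/4 + ∫(-5*y*sin(2*y)/2) dy.
Step 2. Integrate ∫(-5*y*sin(2*y)/2) dy by parts with u = y, dv = (-5*sin(2*y)/2) dy, so v = 5*cos(2*y)/4: now 5*y**2*sin(2*y)/4 + 5*y*cos(2*y)/4 + ∫(-5*cos(2*y)/4) dy.
Step 3. Evaluate the standard form: now 5*y**2*sin(2*y)/4 + 5*y*cos(2*y)/4 - 5*sin(2*y)/8.
Answer: 5*y**2*sin(2*y)/4 + 5*y*cos(2*y)/4 - 5*sin(2*y)/8.


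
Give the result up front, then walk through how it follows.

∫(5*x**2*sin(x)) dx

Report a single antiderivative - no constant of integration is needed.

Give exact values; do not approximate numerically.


The answer is -5*x**2*cos(x) + 10*x*sin(x) + 10*cos(x).
Step 1. Integrate ∫(5*x**2*sin(x)) dx by parts with u = x**2, dv = (5*sin(x)) dx, so v = -5*cos(x): now -5*x**2*cos(x) + ∫(10*x*cos(x)) dx.
Step 2. Integrate ∫(10*x*cos(x)) dx by parts with u = x, dv = (10*cos(x)) dx, so v = 10*sin(x): now -5*x**2*cos(x) + 10*x*sin(x) + ∫(-10*sin(x)) dx.
Step 3. Evaluate the standard form: now -5*x**2*cos(x) + 10*x*sin(x) + 10*cos(x).
Answer: -5*x**2*cos(x) + 10*x*sin(x) + 10*cos(x).


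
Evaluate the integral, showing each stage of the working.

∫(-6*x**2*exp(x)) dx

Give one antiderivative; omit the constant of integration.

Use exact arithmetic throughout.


Step 1. Integrate ∫(-6*x**2*exp(x)) dx by parts with u = x**2, dv = (-6*exp(x)) dx, so v = -6*exp(x): now -6*x**2*exp(x) + ∫(12*x*exp(x)) dx.
Step 2. Integrate ∫(12*x*exp(x)) dx by parts with u = x, dv = (12*exp(x)) dx, so v = 12*exp(x): now -6*x**2*exp(x) + 12*x*exp(x) + ∫(-12*exp(x)) dx.
Step 3. Evaluate the standard form: now -6*x**2*exp(x) + 12*x*exp(x) - 12*exp(x).
Answer: -6*x**2*exp(x) + 12*x*exp(x) - 12*exp(x).


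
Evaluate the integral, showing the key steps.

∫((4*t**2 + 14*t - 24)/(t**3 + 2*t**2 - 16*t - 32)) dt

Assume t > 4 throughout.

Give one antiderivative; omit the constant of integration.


Step 1. Decompose ∫((4*t**2 + 14*t - 24)/(t**3 + 2*t**2 - 16*t - 32)) dt by partial fractions, (4*t**2 + 14*t - 24)/(t**3 + 2*t**2 - 16*t - 32) = -1/(t + 4) + 3/(t + 2) + 2/(t - 4): now ∫(2/(t - 4)) dt + ∫(3/(t + 2)) dt + ∫(-1/(t + 4)) dt.
Step 2. Evaluate the standard form [assuming t > -2]: now 3*log(t + 2) + ∫(2/(t - 4)) dt + ∫(-1/(t + 4)) dt.
Step 3. Evaluate the standard form [assuming t > 4]: now 2*log(t - 4) + 3*log(t + 2) + ∫(-1/(t + 4)) dt.
Step 4. Evaluate the standard form [assuming t > -4]: now 2*log(t - 4) + 3*log(t + 2) - log(t + 4).
Answer: 2*log(t - 4) + 3*log(t + 2) - log(t + 4).


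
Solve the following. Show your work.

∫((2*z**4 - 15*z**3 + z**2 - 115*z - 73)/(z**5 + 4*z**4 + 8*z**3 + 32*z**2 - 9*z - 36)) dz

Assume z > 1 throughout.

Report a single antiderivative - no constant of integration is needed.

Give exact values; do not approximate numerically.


Step 1. Decompose ∫((2*z**4 - 15*z**3 + z**2 - 115*z - 73)/(z**5 + 4*z**4 + 8*z**3 + 32*z**2 - 9*z - 36)) dz by partial fractions, (2*z**4 - 15*z**3 + z**2 - 115*z - 73)/(z**5 + 4*z**4 + 8*z**3 + 32*z**2 - 9*z - 36) = -2/(z**2 + 9) + 5/(z + 4) - 1/(z + 1) - 2/(z - 1): now ∫(-2/(z - 1)) dz + ∫(-1/(z + 1)) dz + ∫(5/(z + 4)) dz + ∫(-2/(z**2 + 9)) dz.
Step 2. Evaluate the standard form [assuming z > 1]: now -2*log(z - 1) + ∫(-1/(z + 1)) dz + ∫(5/(z + 4)) dz + ∫(-2/(z**2 + 9)) dz.
Step 3. Evaluate the standard form [assuming z > -4]: now -2*log(z - 1) + 5*log(z + 4) + ∫(-1/(z + 1)) dz + ∫(-2/(z**2 + 9)) dz.
Step 4. Evaluate the standard form [assuming z > -1]: now -2*log(z - 1) - log(z + 1) + 5*log(z + 4) + ∫(-2/(z**2 + 9)) dz.
Step 5. Evaluate the standard form: now -2*log(z - 1) - log(z + 1) + 5*log(z + 4) - 2*atan(z/3)/3.
Answer: -2*log(z - 1) - log(z + 1) + 5*log(z + 4) - 2*atan(z/3)/3.


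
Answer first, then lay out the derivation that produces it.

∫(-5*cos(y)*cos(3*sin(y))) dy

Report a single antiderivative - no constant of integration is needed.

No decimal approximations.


The answer is -5*sin(3*sin(y))/3.
Step 1. Substitute u = sin(y), turning ∫(-5*cos(y)*cos(3*sin(y))) dy into ∫(-5*cos(3*u)) du: now ∫(-5*cos(3*u)) du.
Step 2. Evaluate the standard form: now -5*sin(3*u)/3.
Step 3. Substitute back u = sin(y): now -5*sin(3*sin(y))/3.
Answer: -5*sin(3*sin(y))/3.


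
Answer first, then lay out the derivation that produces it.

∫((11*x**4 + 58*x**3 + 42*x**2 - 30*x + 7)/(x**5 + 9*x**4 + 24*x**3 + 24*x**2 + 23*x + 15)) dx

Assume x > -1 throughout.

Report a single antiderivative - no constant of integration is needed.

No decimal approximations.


The answer is 2*log(x + 1) + 5*log(x + 3) + 4*log(x + 5) - 4*atan(x).
Step 1. Decompose ∫((11*x**4 + 58*x**3 + 42*x**2 - 30*x + 7)/(x**5 + 9*x**4 + 24*x**3 + 24*x**2 + 23*x + 15)) dx by partial fractions, (11*x**4 + 58*x**3 + 42*x**2 - 30*x + 7)/(x**5 + 9*x**4 + 24*x**3 + 24*x**2 + 23*x + 15) = -4/(x**2 + 1) + 4/(x + 5) + 5/(x + 3) + 2/(x + 1): now ∫(2/(x + 1)) dx + ∫(5/(x + 3)) dx + ∫(4/(x + 5)) dx + ∫(-4/(x**2 + 1)) dx.
Step 2. Evaluate the standard form [assuming x > -5]: now 4*log(x + 5) + ∫(2/(x + 1)) dx + ∫(5/(x + 3)) dx + ∫(-4/(x**2 + 1)) dx.
Step 3. Evaluate the standard form [assuming x > -3]: now 5*log(x + 3) + 4*log(x + 5) + ∫(2/(x + 1)) dx + ∫(-4/(x**2 + 1)) dx.
Step 4. Evaluate the standard form [assuming x > -1]: now 2*log(x + 1) + 5*log(x + 3) + 4*log(x + 5) + ∫(-4/(x**2 + 1)) dx.
Step 5. Evaluate the standard form: now 2*log(x + 1) + 5*log(x + 3) + 4*log(x + 5) - 4*atan(x).
Answer: 2*log(x + 1) + 5*log(x + 3) + 4*log(x + 5) - 4*atan(x).


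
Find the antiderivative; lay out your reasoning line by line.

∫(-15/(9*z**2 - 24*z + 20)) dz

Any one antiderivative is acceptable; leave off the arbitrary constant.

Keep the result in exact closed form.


Step 1. Substitute u = 3*z - 4, turning ∫(-15/(9*z**2 - 24*z + 20)) dz into ∫(-5/(u**2 + 4)) du: now ∫(-5/(u**2 + 4)) du.
Step 2. Evaluate the standard form: now -5*atan(u/2)/2.
Step 3. Substitute back u = 3*z - 4: now -5*atan(3*z/2 - 2)/2.
Answer: -5*atan(3*z/2 - 2)/2.


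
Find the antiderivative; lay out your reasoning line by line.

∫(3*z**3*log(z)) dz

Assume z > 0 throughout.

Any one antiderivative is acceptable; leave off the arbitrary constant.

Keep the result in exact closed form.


Step 1. Integrate ∫(3*z**3*log(z)) dz by parts with u = log(z), dv = (3*z**3) dz, so v = 3*z**4/4 [assuming z > 0]: now 3*z**4*log(z)/4 + ∫(-3*z**3/4) dz.
Step 2. Evaluate the standard form: now 3*z**4*log(z)/4 - 3*z**4/16.
Answer: 3*z**4*log(z)/4 - 3*z**4/16.


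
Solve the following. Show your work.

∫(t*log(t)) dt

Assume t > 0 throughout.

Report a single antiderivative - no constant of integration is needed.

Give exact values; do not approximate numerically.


Step 1. Integrate ∫(t*log(t)) dt by parts with u = log(t), dv = (t) dt, so v = t**2/2 [assuming t > 0]: now t**2*log(t)/2 + ∫(-t/2) dt.
Step 2. Evaluate the standard form: now t**2*log(t)/2 - t**2/4.
Answer: t**2*log(t)/2 - t**2/4.


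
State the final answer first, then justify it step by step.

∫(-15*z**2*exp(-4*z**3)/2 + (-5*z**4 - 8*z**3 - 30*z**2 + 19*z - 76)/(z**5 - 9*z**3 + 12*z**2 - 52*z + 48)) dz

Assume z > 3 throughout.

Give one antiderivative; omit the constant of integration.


The answer is -5*log(z - 3) + 2*log(z - 1) - 2*log(z + 4) - 3*atan(z/2)/2 + 5*exp(-4*z**3)/8.
Step 1. Rewrite: now ∫(-15*z**2*exp(-4*z**3)/2) dz + ∫((-5*z**4 - 8*z**3 - 30*z**2 + 19*z - 76)/(z**5 - 9*z**3 + 12*z**2 - 52*z + 48)) dz.
Step 2. Decompose ∫((-5*z**4 - 8*z**3 - 30*z**2 + 19*z - 76)/(z**5 - 9*z**3 + 12*z**2 - 52*z + 48)) dz by partial fractions, (-5*z**4 - 8*z**3 - 30*z**2 + 19*z - 76)/(z**5 - 9*z**3 + 12*z**2 - 52*z + 48) = -3/(z**2 + 4) - 2/(z + 4) + 2/(z - 1) - 5/(z - 3): now ∫(-15*z**2*exp(-4*z**3)/2) dz + ∫(-5/(z - 3)) dz + ∫(2/(z - 1)) dz + ∫(-2/(z + 4)) dz + ∫(-3/(z**2 + 4)) dz.
Step 3. Evaluate the standard form [assuming z > 1]: now 2*log(z - 1) + ∫(-15*z**2*exp(-4*z**3)/2) dz + ∫(-5/(z - 3)) dz + ∫(-2/(z + 4)) dz + ∫(-3/(z**2 + 4)) dz.
Step 4. Evaluate the standard form [assuming z > -4]: now 2*log(z - 1) - 2*log(z + 4) + ∫(-15*z**2*exp(-4*z**3)/2) dz + ∫(-5/(z - 3)) dz + ∫(-3/(z**2 + 4)) dz.
Step 5. Evaluate the standard form [assuming z > 3]: now -5*log(z - 3) + 2*log(z - 1) - 2*log(z + 4) + ∫(-15*z**2*exp(-4*z**3)/2) dz + ∫(-3/(z**2 + 4)) dz.
Step 6. Evaluate the standard form: now -5*log(z - 3) + 2*log(z - 1) - 2*log(z + 4) - 3*atan(z/2)/2 + ∫(-15*z**2*exp(-4*z**3)/2) dz.
Step 7. Substitute u = z**3, turning ∫(-15*z**2*exp(-4*z**3)/2) dz into ∫(-5*exp(-4*u)/2) du: now -5*log(z - 3) + 2*log(z - 1) - 2*log(z + 4) - 3*atan(z/2)/2 + ∫(-5*exp(-4*u)/2) du.
Step 8. Evaluate the standard form: now -5*log(z - 3) + 2*log(z - 1) - 2*log(z + 4) - 3*atan(z/2)/2 + 5*exp(-4*u)/8.
Step 9. Substitute back u = z**3: now -5*log(z - 3) + 2*log(z - 1) - 2*log(z + 4) - 3*atan(z/2)/2 + 5*exp(-4*z**3)/8.
Answer: -5*log(z - 3) + 2*log(z - 1) - 2*log(z + 4) - 3*atan(z/2)/2 + 5*exp(-4*z**3)/8.
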